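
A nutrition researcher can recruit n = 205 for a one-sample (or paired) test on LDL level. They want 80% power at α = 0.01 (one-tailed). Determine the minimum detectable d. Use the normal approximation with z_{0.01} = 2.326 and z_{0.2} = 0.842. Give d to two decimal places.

For a single sample (or paired design) of n = 205: d_min = (z_{α} + z_β)/√n.
z-sum = 2.326 + 0.842 = 3.168.
d_min = 3.168 / √205 = 3.168 / 14.318 = 0.221.

d_min ≈ 0.22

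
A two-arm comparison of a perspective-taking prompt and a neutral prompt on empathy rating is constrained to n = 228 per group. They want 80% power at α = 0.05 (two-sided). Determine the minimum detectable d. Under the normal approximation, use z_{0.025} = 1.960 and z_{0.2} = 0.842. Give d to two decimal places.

For two independent groups of n = 228 each: d_min = (z_{α/2} + z_β)·√(2/n).
z-sum = 1.960 + 0.842 = 2.802.
d_min = 2.802 × √(2/228) = 2.802 × 0.0937 = 0.262.

d_min ≈ 0.26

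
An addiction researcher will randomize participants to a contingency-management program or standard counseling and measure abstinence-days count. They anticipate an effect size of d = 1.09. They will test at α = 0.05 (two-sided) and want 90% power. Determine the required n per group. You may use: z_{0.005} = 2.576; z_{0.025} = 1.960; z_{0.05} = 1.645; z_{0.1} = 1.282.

For two independent groups with equal n: n = 2·((z_{α/2} + z_β) / d)².
z_{α/2} + z_β = 1.960 + 1.282 = 3.242.
n = 2 × (3.242 / 1.09)² = 2 × 2.974² = 2 × 8.85 = 17.7.
Round up to the next whole participant.

n = 18 per group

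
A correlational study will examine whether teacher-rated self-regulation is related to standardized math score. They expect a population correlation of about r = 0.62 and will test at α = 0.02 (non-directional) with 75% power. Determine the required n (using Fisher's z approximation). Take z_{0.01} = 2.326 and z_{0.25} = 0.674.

n = 21

Fisher's z: C = ½·ln((1+r)/(1−r)) = ½·ln(4.2632) = 0.7250.
n = ((z_{α/2} + z_β)/C)² + 3.
(2.326 + 0.674) / 0.7250 = 3.000 / 0.7250 = 4.138.
n = 4.138² + 3 = 17.12 + 3 = 20.1.
Round up.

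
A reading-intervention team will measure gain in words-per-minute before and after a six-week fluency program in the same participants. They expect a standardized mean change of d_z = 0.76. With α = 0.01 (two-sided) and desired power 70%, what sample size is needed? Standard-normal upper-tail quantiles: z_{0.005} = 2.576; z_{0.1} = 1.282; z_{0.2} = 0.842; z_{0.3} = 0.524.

For a paired (one-sample on differences) test: n = ((z_{α/2} + z_β) / d)².
z_{α/2} + z_β = 2.576 + 0.524 = 3.100.
n = (3.100 / 0.76)² = 4.079² = 16.64.
Round up.

n = 17 pairs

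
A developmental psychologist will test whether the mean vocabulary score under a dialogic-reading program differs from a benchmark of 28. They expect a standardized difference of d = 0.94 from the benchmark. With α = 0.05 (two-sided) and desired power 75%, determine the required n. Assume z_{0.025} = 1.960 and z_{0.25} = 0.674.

n = 8

For a one-sample test: n = ((z_{α/2} + z_β) / d)².
z_{α/2} + z_β = 1.960 + 0.674 = 2.634.
n = (2.634 / 0.94)² = 2.802² = 7.85.
Round up.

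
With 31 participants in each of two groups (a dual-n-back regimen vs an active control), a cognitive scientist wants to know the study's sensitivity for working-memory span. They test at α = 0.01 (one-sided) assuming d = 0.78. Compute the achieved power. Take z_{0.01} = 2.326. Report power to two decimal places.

power ≈ 0.77

For two equal groups, power = Φ(d·√(n/2) − z_{α}).
d·√(n/2) = 0.78 × √(31/2) = 0.78 × 3.937 = 3.071.
z_β = 3.071 − 2.326 = 0.745.
Power = Φ(0.745) = 0.772.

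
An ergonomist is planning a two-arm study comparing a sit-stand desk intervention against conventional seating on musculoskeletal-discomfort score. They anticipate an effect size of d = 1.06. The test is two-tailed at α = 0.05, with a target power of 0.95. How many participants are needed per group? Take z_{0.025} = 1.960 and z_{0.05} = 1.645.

For two independent groups with equal n: n = 2·((z_{α/2} + z_β) / d)².
z_{α/2} + z_β = 1.960 + 1.645 = 3.605.
n = 2 × (3.605 / 1.06)² = 2 × 3.401² = 2 × 11.57 = 23.1.
Round up to the next whole participant.

n = 24 per group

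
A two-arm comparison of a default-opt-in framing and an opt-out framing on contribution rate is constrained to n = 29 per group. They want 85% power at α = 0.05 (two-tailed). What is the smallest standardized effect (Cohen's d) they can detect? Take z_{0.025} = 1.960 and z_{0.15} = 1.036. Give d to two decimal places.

For two independent groups of n = 29 each: d_min = (z_{α/2} + z_β)·√(2/n).
z-sum = 1.960 + 1.036 = 2.996.
d_min = 2.996 × √(2/29) = 2.996 × 0.2626 = 0.787.

d_min ≈ 0.79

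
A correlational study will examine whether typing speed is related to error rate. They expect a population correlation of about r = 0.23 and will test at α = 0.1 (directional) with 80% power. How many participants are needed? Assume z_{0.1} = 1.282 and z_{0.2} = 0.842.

n = 86

Fisher's z: C = ½·ln((1+r)/(1−r)) = ½·ln(1.5974) = 0.2342.
n = ((z_{α} + z_β)/C)² + 3.
(1.282 + 0.842) / 0.2342 = 2.124 / 0.2342 = 9.069.
n = 9.069² + 3 = 82.25 + 3 = 85.2.
Round up.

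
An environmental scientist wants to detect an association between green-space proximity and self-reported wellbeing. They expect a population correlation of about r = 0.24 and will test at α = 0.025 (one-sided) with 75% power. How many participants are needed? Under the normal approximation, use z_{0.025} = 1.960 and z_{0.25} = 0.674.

Fisher's z: C = ½·ln((1+r)/(1−r)) = ½·ln(1.6316) = 0.2448.
n = ((z_{α} + z_β)/C)² + 3.
(1.960 + 0.674) / 0.2448 = 2.634 / 0.2448 = 10.760.
n = 10.760² + 3 = 115.77 + 3 = 118.8.
Round up.

n = 119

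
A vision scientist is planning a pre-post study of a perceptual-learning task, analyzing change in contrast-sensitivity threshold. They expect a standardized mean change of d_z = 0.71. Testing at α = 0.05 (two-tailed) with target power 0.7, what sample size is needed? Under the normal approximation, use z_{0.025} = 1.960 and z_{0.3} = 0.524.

n = 13 pairs

For a paired (one-sample on differences) test: n = ((z_{α/2} + z_β) / d)².
z_{α/2} + z_β = 1.960 + 0.524 = 2.484.
n = (2.484 / 0.71)² = 3.499² = 12.24.
Round up.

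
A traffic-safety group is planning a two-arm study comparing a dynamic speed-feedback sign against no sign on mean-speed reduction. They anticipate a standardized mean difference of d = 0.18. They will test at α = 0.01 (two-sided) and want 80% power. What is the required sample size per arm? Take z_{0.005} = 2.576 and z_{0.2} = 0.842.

n = 722 per group

For two independent groups with equal n: n = 2·((z_{α/2} + z_β) / d)².
z_{α/2} + z_β = 2.576 + 0.842 = 3.418.
n = 2 × (3.418 / 0.18)² = 2 × 18.989² = 2 × 360.58 = 721.2.
Round up to the next whole participant.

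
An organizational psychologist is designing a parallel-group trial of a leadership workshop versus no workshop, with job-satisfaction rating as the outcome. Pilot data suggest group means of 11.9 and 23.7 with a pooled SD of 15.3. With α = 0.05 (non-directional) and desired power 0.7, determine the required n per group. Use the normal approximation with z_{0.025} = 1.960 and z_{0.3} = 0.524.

Cohen's d = |M₁ − M₂| / SD_pooled = |11.9 − 23.7| / 15.3 = 11.8 / 15.3 = 0.771.
For two independent groups with equal n: n = 2·((z_{α/2} + z_β) / d)².
z_{α/2} + z_β = 1.960 + 0.524 = 2.484.
n = 2 × (2.484 / 0.771)² = 2 × 3.222² = 2 × 10.38 = 20.8.
Round up to the next whole participant.

n = 21 per group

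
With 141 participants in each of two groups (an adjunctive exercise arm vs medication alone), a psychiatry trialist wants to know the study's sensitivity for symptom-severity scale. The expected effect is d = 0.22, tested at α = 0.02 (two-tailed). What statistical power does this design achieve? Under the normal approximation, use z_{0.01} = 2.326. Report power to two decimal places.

For two equal groups, power = Φ(d·√(n/2) − z_{α/2}).
d·√(n/2) = 0.22 × √(141/2) = 0.22 × 8.396 = 1.847.
z_β = 1.847 − 2.326 = -0.479.
Power = Φ(-0.479) = 0.316.

power ≈ 0.32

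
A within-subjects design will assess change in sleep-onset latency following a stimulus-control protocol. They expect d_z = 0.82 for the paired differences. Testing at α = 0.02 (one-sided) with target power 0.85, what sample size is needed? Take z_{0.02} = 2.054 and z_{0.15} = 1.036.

For a paired (one-sample on differences) test: n = ((z_{α} + z_β) / d)².
z_{α} + z_β = 2.054 + 1.036 = 3.090.
n = (3.090 / 0.82)² = 3.768² = 14.20.
Round up.

n = 15 pairs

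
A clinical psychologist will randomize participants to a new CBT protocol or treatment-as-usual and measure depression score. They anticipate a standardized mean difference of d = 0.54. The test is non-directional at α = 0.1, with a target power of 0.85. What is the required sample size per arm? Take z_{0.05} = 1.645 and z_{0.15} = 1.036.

n = 50 per group

For two independent groups with equal n: n = 2·((z_{α/2} + z_β) / d)².
z_{α/2} + z_β = 1.645 + 1.036 = 2.681.
n = 2 × (2.681 / 0.54)² = 2 × 4.965² = 2 × 24.65 = 49.3.
Round up to the next whole participant.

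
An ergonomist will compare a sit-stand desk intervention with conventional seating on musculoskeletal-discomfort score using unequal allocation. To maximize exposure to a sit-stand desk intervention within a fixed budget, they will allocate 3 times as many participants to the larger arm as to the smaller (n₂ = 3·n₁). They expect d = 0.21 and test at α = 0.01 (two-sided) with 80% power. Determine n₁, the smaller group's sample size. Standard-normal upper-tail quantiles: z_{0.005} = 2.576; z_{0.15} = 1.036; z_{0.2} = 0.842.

n₁ = 354

With allocation ratio k = n₂/n₁ = 3, Var(x̄₁−x̄₂) = σ²(1/n₁ + 1/(k·n₁)) = σ²·(k+1)/(k·n₁).
So n₁ = (1 + 1/k)·((z_{α/2} + z_β)/d)² = 1.333 × (3.418/0.21)².
n₁ = 1.333 × 264.91 = 353.2.
Round up: n₁ = 354, giving n₂ = 3 × 354 = 1062.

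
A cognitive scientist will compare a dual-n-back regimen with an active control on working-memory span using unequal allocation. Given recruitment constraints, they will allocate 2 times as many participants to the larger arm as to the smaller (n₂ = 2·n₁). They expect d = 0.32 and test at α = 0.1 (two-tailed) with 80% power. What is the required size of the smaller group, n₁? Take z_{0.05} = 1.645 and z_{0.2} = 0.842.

n₁ = 91

With allocation ratio k = n₂/n₁ = 2, Var(x̄₁−x̄₂) = σ²(1/n₁ + 1/(k·n₁)) = σ²·(k+1)/(k·n₁).
So n₁ = (1 + 1/k)·((z_{α/2} + z_β)/d)² = 1.500 × (2.487/0.32)².
n₁ = 1.500 × 60.40 = 90.6.
Round up: n₁ = 91, giving n₂ = 2 × 91 = 182.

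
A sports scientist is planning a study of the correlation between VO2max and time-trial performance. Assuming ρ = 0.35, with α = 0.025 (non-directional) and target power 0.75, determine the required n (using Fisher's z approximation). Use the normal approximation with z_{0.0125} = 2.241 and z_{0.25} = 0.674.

n = 67

Fisher's z: C = ½·ln((1+r)/(1−r)) = ½·ln(2.0769) = 0.3654.
n = ((z_{α/2} + z_β)/C)² + 3.
(2.241 + 0.674) / 0.3654 = 2.915 / 0.3654 = 7.978.
n = 7.978² + 3 = 63.64 + 3 = 66.6.
Round up.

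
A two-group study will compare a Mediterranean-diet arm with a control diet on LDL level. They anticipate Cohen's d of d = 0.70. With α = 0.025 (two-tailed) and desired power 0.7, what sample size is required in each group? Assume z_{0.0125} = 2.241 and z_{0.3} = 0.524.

For two independent groups with equal n: n = 2·((z_{α/2} + z_β) / d)².
z_{α/2} + z_β = 2.241 + 0.524 = 2.765.
n = 2 × (2.765 / 0.70)² = 2 × 3.950² = 2 × 15.60 = 31.2.
Round up to the next whole participant.

n = 32 per group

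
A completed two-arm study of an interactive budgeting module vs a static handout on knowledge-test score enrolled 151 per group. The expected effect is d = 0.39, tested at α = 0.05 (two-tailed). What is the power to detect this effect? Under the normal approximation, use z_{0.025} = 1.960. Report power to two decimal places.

For two equal groups, power = Φ(d·√(n/2) − z_{α/2}).
d·√(n/2) = 0.39 × √(151/2) = 0.39 × 8.689 = 3.389.
z_β = 3.389 − 1.960 = 1.429.
Power = Φ(1.429) = 0.923.

power ≈ 0.92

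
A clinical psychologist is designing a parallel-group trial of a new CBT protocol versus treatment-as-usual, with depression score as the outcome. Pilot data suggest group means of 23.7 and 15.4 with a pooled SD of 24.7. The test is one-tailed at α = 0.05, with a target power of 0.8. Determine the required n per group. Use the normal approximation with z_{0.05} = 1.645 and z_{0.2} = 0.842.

n = 110 per group

Cohen's d = |M₁ − M₂| / SD_pooled = |23.7 − 15.4| / 24.7 = 8.3 / 24.7 = 0.336.
For two independent groups with equal n: n = 2·((z_{α} + z_β) / d)².
z_{α} + z_β = 1.645 + 0.842 = 2.487.
n = 2 × (2.487 / 0.336)² = 2 × 7.402² = 2 × 54.79 = 109.6.
Round up to the next whole participant.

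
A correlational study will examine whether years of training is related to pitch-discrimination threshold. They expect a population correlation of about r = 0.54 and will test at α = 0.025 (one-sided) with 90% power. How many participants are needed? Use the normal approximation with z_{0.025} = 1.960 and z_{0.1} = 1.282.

Fisher's z: C = ½·ln((1+r)/(1−r)) = ½·ln(3.3478) = 0.6042.
n = ((z_{α} + z_β)/C)² + 3.
(1.960 + 1.282) / 0.6042 = 3.242 / 0.6042 = 5.366.
n = 5.366² + 3 = 28.79 + 3 = 31.8.
Round up.

n = 32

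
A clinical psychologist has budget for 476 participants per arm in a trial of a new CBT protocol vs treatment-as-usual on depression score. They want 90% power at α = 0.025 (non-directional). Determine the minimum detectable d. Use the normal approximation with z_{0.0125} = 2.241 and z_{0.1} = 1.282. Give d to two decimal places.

For two independent groups of n = 476 each: d_min = (z_{α/2} + z_β)·√(2/n).
z-sum = 2.241 + 1.282 = 3.523.
d_min = 3.523 × √(2/476) = 3.523 × 0.0648 = 0.228.

d_min ≈ 0.23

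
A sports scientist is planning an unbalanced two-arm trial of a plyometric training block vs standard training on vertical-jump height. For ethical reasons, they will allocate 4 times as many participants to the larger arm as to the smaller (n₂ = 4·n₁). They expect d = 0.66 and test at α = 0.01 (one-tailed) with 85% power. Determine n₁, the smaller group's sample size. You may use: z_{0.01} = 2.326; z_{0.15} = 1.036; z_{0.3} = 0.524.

With allocation ratio k = n₂/n₁ = 4, Var(x̄₁−x̄₂) = σ²(1/n₁ + 1/(k·n₁)) = σ²·(k+1)/(k·n₁).
So n₁ = (1 + 1/k)·((z_{α} + z_β)/d)² = 1.250 × (3.362/0.66)².
n₁ = 1.250 × 25.95 = 32.4.
Round up: n₁ = 33, giving n₂ = 4 × 33 = 132.

n₁ = 33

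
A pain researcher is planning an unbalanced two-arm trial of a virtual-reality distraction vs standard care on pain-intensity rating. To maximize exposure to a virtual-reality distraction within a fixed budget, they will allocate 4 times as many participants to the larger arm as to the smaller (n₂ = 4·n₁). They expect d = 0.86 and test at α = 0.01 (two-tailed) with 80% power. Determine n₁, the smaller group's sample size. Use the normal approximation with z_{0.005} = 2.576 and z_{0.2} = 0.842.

n₁ = 20

With allocation ratio k = n₂/n₁ = 4, Var(x̄₁−x̄₂) = σ²(1/n₁ + 1/(k·n₁)) = σ²·(k+1)/(k·n₁).
So n₁ = (1 + 1/k)·((z_{α/2} + z_β)/d)² = 1.250 × (3.418/0.86)².
n₁ = 1.250 × 15.80 = 19.7.
Round up: n₁ = 20, giving n₂ = 4 × 20 = 80.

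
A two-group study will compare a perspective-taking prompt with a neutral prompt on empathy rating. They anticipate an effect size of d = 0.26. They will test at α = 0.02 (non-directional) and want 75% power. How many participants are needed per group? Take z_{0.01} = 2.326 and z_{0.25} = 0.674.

n = 267 per group

For two independent groups with equal n: n = 2·((z_{α/2} + z_β) / d)².
z_{α/2} + z_β = 2.326 + 0.674 = 3.000.
n = 2 × (3.000 / 0.26)² = 2 × 11.538² = 2 × 133.14 = 266.3.
Round up to the next whole participant.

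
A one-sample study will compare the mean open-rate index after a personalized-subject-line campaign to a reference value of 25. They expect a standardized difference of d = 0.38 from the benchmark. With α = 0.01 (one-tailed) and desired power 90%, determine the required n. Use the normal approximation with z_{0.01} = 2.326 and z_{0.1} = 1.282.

For a one-sample test: n = ((z_{α} + z_β) / d)².
z_{α} + z_β = 2.326 + 1.282 = 3.608.
n = (3.608 / 0.38)² = 9.495² = 90.15.
Round up.

n = 91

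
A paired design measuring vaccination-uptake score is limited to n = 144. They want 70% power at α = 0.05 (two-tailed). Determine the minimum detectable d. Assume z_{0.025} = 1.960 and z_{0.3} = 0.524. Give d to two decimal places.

For a single sample (or paired design) of n = 144: d_min = (z_{α/2} + z_β)/√n.
z-sum = 1.960 + 0.524 = 2.484.
d_min = 2.484 / √144 = 2.484 / 12.000 = 0.207.

d_min ≈ 0.21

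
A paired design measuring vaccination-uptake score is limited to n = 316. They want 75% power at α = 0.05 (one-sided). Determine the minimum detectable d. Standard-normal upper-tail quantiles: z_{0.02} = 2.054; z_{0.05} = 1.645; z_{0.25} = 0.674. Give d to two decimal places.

d_min ≈ 0.13

For a single sample (or paired design) of n = 316: d_min = (z_{α} + z_β)/√n.
z-sum = 1.645 + 0.674 = 2.319.
d_min = 2.319 / √316 = 2.319 / 17.776 = 0.130.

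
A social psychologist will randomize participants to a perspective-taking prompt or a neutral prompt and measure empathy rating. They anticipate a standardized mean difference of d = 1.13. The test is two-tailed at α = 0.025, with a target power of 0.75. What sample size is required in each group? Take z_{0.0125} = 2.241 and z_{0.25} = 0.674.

n = 14 per group

For two independent groups with equal n: n = 2·((z_{α/2} + z_β) / d)².
z_{α/2} + z_β = 2.241 + 0.674 = 2.915.
n = 2 × (2.915 / 1.13)² = 2 × 2.580² = 2 × 6.65 = 13.3.
Round up to the next whole participant.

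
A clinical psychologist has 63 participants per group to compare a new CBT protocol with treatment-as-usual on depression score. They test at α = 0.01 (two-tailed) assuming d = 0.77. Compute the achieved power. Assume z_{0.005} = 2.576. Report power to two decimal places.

power ≈ 0.96

For two equal groups, power = Φ(d·√(n/2) − z_{α/2}).
d·√(n/2) = 0.77 × √(63/2) = 0.77 × 5.612 = 4.322.
z_β = 4.322 − 2.576 = 1.746.
Power = Φ(1.746) = 0.960.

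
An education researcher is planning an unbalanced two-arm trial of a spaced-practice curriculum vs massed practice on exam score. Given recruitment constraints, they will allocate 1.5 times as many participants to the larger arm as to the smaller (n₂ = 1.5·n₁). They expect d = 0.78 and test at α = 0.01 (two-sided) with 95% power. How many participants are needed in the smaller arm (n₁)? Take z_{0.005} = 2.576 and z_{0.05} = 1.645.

n₁ = 49

With allocation ratio k = n₂/n₁ = 1.5, Var(x̄₁−x̄₂) = σ²(1/n₁ + 1/(k·n₁)) = σ²·(k+1)/(k·n₁).
So n₁ = (1 + 1/k)·((z_{α/2} + z_β)/d)² = 1.667 × (4.221/0.78)².
n₁ = 1.667 × 29.28 = 48.8.
Round up: n₁ = 49, giving n₂ = ⌈1.5 × 49⌉ = ⌈73.5⌉ = 74.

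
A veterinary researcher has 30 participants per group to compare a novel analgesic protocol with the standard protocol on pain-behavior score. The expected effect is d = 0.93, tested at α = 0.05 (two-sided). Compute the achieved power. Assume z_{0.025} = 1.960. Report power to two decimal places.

For two equal groups, power = Φ(d·√(n/2) − z_{α/2}).
d·√(n/2) = 0.93 × √(30/2) = 0.93 × 3.873 = 3.602.
z_β = 3.602 − 1.960 = 1.642.
Power = Φ(1.642) = 0.950.

power ≈ 0.95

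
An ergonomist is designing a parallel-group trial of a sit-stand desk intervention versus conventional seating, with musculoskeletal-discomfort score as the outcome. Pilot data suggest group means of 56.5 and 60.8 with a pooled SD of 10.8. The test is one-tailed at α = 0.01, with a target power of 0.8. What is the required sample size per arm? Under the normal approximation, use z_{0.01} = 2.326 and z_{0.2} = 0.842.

n = 127 per group

Cohen's d = |M₁ − M₂| / SD_pooled = |56.5 − 60.8| / 10.8 = 4.3 / 10.8 = 0.398.
For two independent groups with equal n: n = 2·((z_{α} + z_β) / d)².
z_{α} + z_β = 2.326 + 0.842 = 3.168.
n = 2 × (3.168 / 0.398)² = 2 × 7.960² = 2 × 63.36 = 126.7.
Round up to the next whole participant.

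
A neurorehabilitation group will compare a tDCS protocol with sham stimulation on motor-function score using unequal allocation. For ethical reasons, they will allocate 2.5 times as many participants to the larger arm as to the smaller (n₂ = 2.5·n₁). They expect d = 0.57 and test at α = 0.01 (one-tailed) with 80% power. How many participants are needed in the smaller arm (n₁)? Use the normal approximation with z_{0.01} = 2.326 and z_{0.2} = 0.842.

With allocation ratio k = n₂/n₁ = 2.5, Var(x̄₁−x̄₂) = σ²(1/n₁ + 1/(k·n₁)) = σ²·(k+1)/(k·n₁).
So n₁ = (1 + 1/k)·((z_{α} + z_β)/d)² = 1.400 × (3.168/0.57)².
n₁ = 1.400 × 30.89 = 43.2.
Round up: n₁ = 44, giving n₂ = 2.5 × 44 = 110.

n₁ = 44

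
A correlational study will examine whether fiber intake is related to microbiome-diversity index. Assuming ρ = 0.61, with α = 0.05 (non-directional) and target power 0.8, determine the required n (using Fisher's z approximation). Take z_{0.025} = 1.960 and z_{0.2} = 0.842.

Fisher's z: C = ½·ln((1+r)/(1−r)) = ½·ln(4.1282) = 0.7089.
n = ((z_{α/2} + z_β)/C)² + 3.
(1.960 + 0.842) / 0.7089 = 2.802 / 0.7089 = 3.953.
n = 3.953² + 3 = 15.62 + 3 = 18.6.
Round up.

n = 19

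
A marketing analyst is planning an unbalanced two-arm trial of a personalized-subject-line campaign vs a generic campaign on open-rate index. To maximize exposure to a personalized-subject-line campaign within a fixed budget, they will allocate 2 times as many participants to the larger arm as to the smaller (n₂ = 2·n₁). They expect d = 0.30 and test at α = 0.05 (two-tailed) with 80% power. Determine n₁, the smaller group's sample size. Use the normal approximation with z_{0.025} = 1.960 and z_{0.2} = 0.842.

With allocation ratio k = n₂/n₁ = 2, Var(x̄₁−x̄₂) = σ²(1/n₁ + 1/(k·n₁)) = σ²·(k+1)/(k·n₁).
So n₁ = (1 + 1/k)·((z_{α/2} + z_β)/d)² = 1.500 × (2.802/0.30)².
n₁ = 1.500 × 87.24 = 130.9.
Round up: n₁ = 131, giving n₂ = 2 × 131 = 262.

n₁ = 131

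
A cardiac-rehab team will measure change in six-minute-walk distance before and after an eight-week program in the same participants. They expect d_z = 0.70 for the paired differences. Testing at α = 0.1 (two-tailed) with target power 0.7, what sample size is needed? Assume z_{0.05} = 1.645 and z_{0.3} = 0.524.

n = 10 pairs

For a paired (one-sample on differences) test: n = ((z_{α/2} + z_β) / d)².
z_{α/2} + z_β = 1.645 + 0.524 = 2.169.
n = (2.169 / 0.70)² = 3.099² = 9.60.
Round up.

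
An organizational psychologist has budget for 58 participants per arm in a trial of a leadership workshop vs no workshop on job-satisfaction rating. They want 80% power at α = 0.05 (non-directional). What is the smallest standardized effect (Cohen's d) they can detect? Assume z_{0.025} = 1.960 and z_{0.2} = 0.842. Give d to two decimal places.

For two independent groups of n = 58 each: d_min = (z_{α/2} + z_β)·√(2/n).
z-sum = 1.960 + 0.842 = 2.802.
d_min = 2.802 × √(2/58) = 2.802 × 0.1857 = 0.520.

d_min ≈ 0.52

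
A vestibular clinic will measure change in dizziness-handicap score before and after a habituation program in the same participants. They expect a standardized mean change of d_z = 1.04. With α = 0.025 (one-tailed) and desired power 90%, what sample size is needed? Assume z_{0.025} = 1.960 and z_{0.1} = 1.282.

n = 10 pairs

For a paired (one-sample on differences) test: n = ((z_{α} + z_β) / d)².
z_{α} + z_β = 1.960 + 1.282 = 3.242.
n = (3.242 / 1.04)² = 3.117² = 9.72.
Round up.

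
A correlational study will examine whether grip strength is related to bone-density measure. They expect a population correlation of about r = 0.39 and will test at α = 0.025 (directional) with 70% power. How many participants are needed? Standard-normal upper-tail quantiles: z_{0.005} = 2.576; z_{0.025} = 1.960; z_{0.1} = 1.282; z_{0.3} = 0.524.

Fisher's z: C = ½·ln((1+r)/(1−r)) = ½·ln(2.2787) = 0.4118.
n = ((z_{α} + z_β)/C)² + 3.
(1.960 + 0.524) / 0.4118 = 2.484 / 0.4118 = 6.032.
n = 6.032² + 3 = 36.39 + 3 = 39.4.
Round up.

n = 40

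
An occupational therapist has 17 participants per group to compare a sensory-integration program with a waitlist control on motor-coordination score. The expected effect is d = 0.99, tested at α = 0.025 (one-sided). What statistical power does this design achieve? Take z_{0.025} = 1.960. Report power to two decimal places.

For two equal groups, power = Φ(d·√(n/2) − z_{α}).
d·√(n/2) = 0.99 × √(17/2) = 0.99 × 2.915 = 2.886.
z_β = 2.886 − 1.960 = 0.926.
Power = Φ(0.926) = 0.823.

power ≈ 0.82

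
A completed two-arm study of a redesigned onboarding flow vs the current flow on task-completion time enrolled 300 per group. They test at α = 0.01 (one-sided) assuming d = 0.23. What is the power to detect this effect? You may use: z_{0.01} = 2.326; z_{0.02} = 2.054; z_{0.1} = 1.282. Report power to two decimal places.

power ≈ 0.69

For two equal groups, power = Φ(d·√(n/2) − z_{α}).
d·√(n/2) = 0.23 × √(300/2) = 0.23 × 12.247 = 2.817.
z_β = 2.817 − 2.326 = 0.491.
Power = Φ(0.491) = 0.688.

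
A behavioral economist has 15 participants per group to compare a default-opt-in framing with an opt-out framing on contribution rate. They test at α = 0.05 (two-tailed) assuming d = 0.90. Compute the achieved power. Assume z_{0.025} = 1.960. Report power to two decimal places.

For two equal groups, power = Φ(d·√(n/2) − z_{α/2}).
d·√(n/2) = 0.90 × √(15/2) = 0.90 × 2.739 = 2.465.
z_β = 2.465 − 1.960 = 0.505.
Power = Φ(0.505) = 0.693.

power ≈ 0.69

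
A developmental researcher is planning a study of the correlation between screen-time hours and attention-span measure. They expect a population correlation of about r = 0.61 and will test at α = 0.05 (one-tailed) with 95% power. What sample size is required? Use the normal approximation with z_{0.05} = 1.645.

n = 25

Fisher's z: C = ½·ln((1+r)/(1−r)) = ½·ln(4.1282) = 0.7089.
n = ((z_{α} + z_β)/C)² + 3.
(1.645 + 1.645) / 0.7089 = 3.290 / 0.7089 = 4.641.
n = 4.641² + 3 = 21.54 + 3 = 24.5.
Round up.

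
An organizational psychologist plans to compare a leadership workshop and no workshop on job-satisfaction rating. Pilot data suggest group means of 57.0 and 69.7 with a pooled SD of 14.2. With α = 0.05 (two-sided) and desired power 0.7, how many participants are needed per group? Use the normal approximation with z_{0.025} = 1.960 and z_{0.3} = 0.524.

n = 16 per group

Cohen's d = |M₁ − M₂| / SD_pooled = |57.0 − 69.7| / 14.2 = 12.7 / 14.2 = 0.894.
For two independent groups with equal n: n = 2·((z_{α/2} + z_β) / d)².
z_{α/2} + z_β = 1.960 + 0.524 = 2.484.
n = 2 × (2.484 / 0.894)² = 2 × 2.779² = 2 × 7.72 = 15.4.
Round up to the next whole participant.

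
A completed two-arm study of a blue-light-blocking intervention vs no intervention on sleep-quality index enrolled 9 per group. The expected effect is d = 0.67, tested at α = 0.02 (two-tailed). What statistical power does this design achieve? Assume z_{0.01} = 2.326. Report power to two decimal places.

For two equal groups, power = Φ(d·√(n/2) − z_{α/2}).
d·√(n/2) = 0.67 × √(9/2) = 0.67 × 2.121 = 1.421.
z_β = 1.421 − 2.326 = -0.905.
Power = Φ(-0.905) = 0.183.

power ≈ 0.18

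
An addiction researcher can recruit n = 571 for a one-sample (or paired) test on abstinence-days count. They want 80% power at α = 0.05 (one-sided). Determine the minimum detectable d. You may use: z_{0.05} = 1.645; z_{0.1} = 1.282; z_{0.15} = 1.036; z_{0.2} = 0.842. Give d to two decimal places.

d_min ≈ 0.10

For a single sample (or paired design) of n = 571: d_min = (z_{α} + z_β)/√n.
z-sum = 1.645 + 0.842 = 2.487.
d_min = 2.487 / √571 = 2.487 / 23.896 = 0.104.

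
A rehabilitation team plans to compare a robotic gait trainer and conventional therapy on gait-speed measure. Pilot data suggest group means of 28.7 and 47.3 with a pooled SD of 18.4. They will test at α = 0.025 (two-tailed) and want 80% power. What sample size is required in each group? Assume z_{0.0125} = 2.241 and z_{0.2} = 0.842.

n = 19 per group

Cohen's d = |M₁ − M₂| / SD_pooled = |28.7 − 47.3| / 18.4 = 18.6 / 18.4 = 1.011.
For two independent groups with equal n: n = 2·((z_{α/2} + z_β) / d)².
z_{α/2} + z_β = 2.241 + 0.842 = 3.083.
n = 2 × (3.083 / 1.011)² = 2 × 3.049² = 2 × 9.30 = 18.6.
Round up to the next whole participant.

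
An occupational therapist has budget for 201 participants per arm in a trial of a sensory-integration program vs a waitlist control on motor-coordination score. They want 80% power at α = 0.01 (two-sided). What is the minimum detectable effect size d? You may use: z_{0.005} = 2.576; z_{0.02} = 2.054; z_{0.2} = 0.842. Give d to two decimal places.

d_min ≈ 0.34

For two independent groups of n = 201 each: d_min = (z_{α/2} + z_β)·√(2/n).
z-sum = 2.576 + 0.842 = 3.418.
d_min = 3.418 × √(2/201) = 3.418 × 0.0998 = 0.341.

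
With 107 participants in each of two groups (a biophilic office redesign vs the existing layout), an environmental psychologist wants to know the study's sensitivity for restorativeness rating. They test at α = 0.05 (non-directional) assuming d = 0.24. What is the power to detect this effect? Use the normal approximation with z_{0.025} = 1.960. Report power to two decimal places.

For two equal groups, power = Φ(d·√(n/2) − z_{α/2}).
d·√(n/2) = 0.24 × √(107/2) = 0.24 × 7.314 = 1.755.
z_β = 1.755 − 1.960 = -0.205.
Power = Φ(-0.205) = 0.419.

power ≈ 0.42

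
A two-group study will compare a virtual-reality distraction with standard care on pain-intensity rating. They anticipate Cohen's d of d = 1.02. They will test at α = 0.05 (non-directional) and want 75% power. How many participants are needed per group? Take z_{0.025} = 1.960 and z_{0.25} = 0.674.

For two independent groups with equal n: n = 2·((z_{α/2} + z_β) / d)².
z_{α/2} + z_β = 1.960 + 0.674 = 2.634.
n = 2 × (2.634 / 1.02)² = 2 × 2.582² = 2 × 6.67 = 13.3.
Round up to the next whole participant.

n = 14 per group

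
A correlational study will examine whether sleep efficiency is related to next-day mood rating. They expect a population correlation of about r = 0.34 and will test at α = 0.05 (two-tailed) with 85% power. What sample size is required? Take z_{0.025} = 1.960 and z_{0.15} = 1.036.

n = 75

Fisher's z: C = ½·ln((1+r)/(1−r)) = ½·ln(2.0303) = 0.3541.
n = ((z_{α/2} + z_β)/C)² + 3.
(1.960 + 1.036) / 0.3541 = 2.996 / 0.3541 = 8.461.
n = 8.461² + 3 = 71.59 + 3 = 74.6.
Round up.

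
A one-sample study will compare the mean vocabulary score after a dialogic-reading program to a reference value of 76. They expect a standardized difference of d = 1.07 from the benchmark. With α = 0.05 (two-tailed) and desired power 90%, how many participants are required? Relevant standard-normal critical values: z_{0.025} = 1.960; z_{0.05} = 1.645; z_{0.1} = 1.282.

n = 10

For a one-sample test: n = ((z_{α/2} + z_β) / d)².
z_{α/2} + z_β = 1.960 + 1.282 = 3.242.
n = (3.242 / 1.07)² = 3.030² = 9.18.
Round up.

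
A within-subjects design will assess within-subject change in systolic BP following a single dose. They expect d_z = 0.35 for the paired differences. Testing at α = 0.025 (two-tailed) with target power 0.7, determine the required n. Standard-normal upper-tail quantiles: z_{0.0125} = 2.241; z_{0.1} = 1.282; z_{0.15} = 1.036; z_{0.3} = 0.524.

For a paired (one-sample on differences) test: n = ((z_{α/2} + z_β) / d)².
z_{α/2} + z_β = 2.241 + 0.524 = 2.765.
n = (2.765 / 0.35)² = 7.900² = 62.41.
Round up.

n = 63 pairs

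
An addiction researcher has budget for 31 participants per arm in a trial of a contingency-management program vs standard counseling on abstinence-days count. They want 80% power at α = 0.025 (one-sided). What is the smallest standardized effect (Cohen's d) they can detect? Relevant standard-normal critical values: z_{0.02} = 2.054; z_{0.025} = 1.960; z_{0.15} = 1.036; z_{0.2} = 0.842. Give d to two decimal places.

For two independent groups of n = 31 each: d_min = (z_{α} + z_β)·√(2/n).
z-sum = 1.960 + 0.842 = 2.802.
d_min = 2.802 × √(2/31) = 2.802 × 0.2540 = 0.712.

d_min ≈ 0.71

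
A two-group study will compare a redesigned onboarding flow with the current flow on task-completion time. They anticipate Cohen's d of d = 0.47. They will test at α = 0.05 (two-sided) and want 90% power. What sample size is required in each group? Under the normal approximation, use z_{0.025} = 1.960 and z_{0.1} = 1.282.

n = 96 per group

For two independent groups with equal n: n = 2·((z_{α/2} + z_β) / d)².
z_{α/2} + z_β = 1.960 + 1.282 = 3.242.
n = 2 × (3.242 / 0.47)² = 2 × 6.898² = 2 × 47.58 = 95.2.
Round up to the next whole participant.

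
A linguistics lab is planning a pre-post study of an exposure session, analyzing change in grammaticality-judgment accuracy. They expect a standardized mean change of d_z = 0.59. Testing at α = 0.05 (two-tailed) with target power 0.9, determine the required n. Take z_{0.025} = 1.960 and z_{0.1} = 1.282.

For a paired (one-sample on differences) test: n = ((z_{α/2} + z_β) / d)².
z_{α/2} + z_β = 1.960 + 1.282 = 3.242.
n = (3.242 / 0.59)² = 5.495² = 30.19.
Round up.

n = 31 pairs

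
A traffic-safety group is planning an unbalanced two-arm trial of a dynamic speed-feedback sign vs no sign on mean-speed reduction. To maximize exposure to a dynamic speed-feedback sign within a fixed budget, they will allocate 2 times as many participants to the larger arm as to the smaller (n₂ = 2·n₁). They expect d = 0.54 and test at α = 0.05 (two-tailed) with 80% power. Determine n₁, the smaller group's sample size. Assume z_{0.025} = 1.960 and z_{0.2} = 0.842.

With allocation ratio k = n₂/n₁ = 2, Var(x̄₁−x̄₂) = σ²(1/n₁ + 1/(k·n₁)) = σ²·(k+1)/(k·n₁).
So n₁ = (1 + 1/k)·((z_{α/2} + z_β)/d)² = 1.500 × (2.802/0.54)².
n₁ = 1.500 × 26.92 = 40.4.
Round up: n₁ = 41, giving n₂ = 2 × 41 = 82.

n₁ = 41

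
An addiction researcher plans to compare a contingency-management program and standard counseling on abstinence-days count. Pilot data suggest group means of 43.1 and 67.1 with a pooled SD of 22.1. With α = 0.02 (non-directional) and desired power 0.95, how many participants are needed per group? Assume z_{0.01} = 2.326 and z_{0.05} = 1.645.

n = 27 per group

Cohen's d = |M₁ − M₂| / SD_pooled = |43.1 − 67.1| / 22.1 = 24.0 / 22.1 = 1.086.
For two independent groups with equal n: n = 2·((z_{α/2} + z_β) / d)².
z_{α/2} + z_β = 2.326 + 1.645 = 3.971.
n = 2 × (3.971 / 1.086)² = 2 × 3.657² = 2 × 13.37 = 26.7.
Round up to the next whole participant.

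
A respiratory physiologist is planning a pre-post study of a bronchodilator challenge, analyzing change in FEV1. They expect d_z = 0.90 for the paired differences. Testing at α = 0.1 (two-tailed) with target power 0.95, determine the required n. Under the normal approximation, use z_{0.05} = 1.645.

For a paired (one-sample on differences) test: n = ((z_{α/2} + z_β) / d)².
z_{α/2} + z_β = 1.645 + 1.645 = 3.290.
n = (3.290 / 0.90)² = 3.656² = 13.36.
Round up.

n = 14 pairs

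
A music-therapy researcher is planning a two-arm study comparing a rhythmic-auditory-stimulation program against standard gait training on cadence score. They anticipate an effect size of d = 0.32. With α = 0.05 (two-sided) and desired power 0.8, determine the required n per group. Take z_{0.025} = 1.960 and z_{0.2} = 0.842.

For two independent groups with equal n: n = 2·((z_{α/2} + z_β) / d)².
z_{α/2} + z_β = 1.960 + 0.842 = 2.802.
n = 2 × (2.802 / 0.32)² = 2 × 8.756² = 2 × 76.67 = 153.3.
Round up to the next whole participant.

n = 154 per group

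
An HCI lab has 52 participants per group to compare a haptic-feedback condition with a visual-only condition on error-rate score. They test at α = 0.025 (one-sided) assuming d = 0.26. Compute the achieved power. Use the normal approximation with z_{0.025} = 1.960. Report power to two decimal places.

power ≈ 0.26

For two equal groups, power = Φ(d·√(n/2) − z_{α}).
d·√(n/2) = 0.26 × √(52/2) = 0.26 × 5.099 = 1.326.
z_β = 1.326 − 1.960 = -0.634.
Power = Φ(-0.634) = 0.263.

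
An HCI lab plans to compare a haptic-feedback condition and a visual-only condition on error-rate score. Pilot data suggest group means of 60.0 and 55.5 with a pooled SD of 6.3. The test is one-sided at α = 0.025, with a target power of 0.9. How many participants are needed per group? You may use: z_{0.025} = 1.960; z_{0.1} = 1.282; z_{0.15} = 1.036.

Cohen's d = |M₁ − M₂| / SD_pooled = |60.0 − 55.5| / 6.3 = 4.5 / 6.3 = 0.714.
For two independent groups with equal n: n = 2·((z_{α} + z_β) / d)².
z_{α} + z_β = 1.960 + 1.282 = 3.242.
n = 2 × (3.242 / 0.714)² = 2 × 4.541² = 2 × 20.62 = 41.2.
Round up to the next whole participant.

n = 42 per group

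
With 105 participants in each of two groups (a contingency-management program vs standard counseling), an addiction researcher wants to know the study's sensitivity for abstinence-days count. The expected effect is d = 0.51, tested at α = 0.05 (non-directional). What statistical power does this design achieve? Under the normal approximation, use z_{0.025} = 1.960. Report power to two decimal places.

power ≈ 0.96

For two equal groups, power = Φ(d·√(n/2) − z_{α/2}).
d·√(n/2) = 0.51 × √(105/2) = 0.51 × 7.246 = 3.695.
z_β = 3.695 − 1.960 = 1.735.
Power = Φ(1.735) = 0.959.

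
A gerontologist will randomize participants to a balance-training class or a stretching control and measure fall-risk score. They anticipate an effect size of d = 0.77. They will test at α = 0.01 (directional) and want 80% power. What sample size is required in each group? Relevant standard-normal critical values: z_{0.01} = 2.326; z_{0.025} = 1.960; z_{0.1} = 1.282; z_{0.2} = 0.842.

For two independent groups with equal n: n = 2·((z_{α} + z_β) / d)².
z_{α} + z_β = 2.326 + 0.842 = 3.168.
n = 2 × (3.168 / 0.77)² = 2 × 4.114² = 2 × 16.93 = 33.9.
Round up to the next whole participant.

n = 34 per group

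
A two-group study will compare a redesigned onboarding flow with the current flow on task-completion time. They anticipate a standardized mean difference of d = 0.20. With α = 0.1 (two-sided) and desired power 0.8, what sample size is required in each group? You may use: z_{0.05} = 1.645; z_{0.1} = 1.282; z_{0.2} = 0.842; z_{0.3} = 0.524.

n = 310 per group

For two independent groups with equal n: n = 2·((z_{α/2} + z_β) / d)².
z_{α/2} + z_β = 1.645 + 0.842 = 2.487.
n = 2 × (2.487 / 0.20)² = 2 × 12.435² = 2 × 154.63 = 309.3.
Round up to the next whole participant.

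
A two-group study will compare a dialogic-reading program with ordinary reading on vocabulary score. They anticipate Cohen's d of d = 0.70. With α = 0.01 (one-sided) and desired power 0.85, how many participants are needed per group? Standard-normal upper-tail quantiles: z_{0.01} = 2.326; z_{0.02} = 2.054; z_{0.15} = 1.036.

For two independent groups with equal n: n = 2·((z_{α} + z_β) / d)².
z_{α} + z_β = 2.326 + 1.036 = 3.362.
n = 2 × (3.362 / 0.70)² = 2 × 4.803² = 2 × 23.07 = 46.1.
Round up to the next whole participant.

n = 47 per group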